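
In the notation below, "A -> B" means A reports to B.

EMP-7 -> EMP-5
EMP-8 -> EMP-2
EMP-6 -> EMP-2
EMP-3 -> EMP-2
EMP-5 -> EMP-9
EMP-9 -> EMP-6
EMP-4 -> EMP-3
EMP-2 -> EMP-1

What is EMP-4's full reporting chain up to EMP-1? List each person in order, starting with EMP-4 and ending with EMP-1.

EMP-4 -> EMP-3 -> EMP-2 -> EMP-1

EMP-4 reports to EMP-3. EMP-3 reports to EMP-2. EMP-2 reports to EMP-1. EMP-1 is at the top.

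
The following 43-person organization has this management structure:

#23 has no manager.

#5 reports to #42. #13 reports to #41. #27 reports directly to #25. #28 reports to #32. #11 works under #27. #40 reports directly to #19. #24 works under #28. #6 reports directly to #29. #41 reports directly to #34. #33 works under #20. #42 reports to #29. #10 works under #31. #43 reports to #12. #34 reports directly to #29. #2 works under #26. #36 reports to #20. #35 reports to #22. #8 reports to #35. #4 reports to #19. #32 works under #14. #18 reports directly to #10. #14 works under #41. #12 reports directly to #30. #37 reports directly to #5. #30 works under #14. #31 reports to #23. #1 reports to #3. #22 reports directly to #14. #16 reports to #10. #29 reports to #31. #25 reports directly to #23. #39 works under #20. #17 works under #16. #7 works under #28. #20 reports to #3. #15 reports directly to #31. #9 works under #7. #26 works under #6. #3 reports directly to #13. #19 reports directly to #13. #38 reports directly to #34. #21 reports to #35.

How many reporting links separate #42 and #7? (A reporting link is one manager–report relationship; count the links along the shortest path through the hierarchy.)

7

#42 is 1 level below #29, and #7 is 6 levels below #29 (their lowest common manager). The shortest path runs up from #42 to #29 and back down to #7: 1 + 6 = 7 links.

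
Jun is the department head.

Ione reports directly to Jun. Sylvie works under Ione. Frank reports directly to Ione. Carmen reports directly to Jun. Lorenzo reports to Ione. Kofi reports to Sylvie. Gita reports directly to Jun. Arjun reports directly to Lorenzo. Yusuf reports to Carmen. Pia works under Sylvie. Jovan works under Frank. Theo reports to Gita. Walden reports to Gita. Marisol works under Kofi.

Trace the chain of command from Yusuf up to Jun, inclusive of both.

Yusuf -> Carmen -> Jun

Yusuf reports to Carmen. Carmen reports to Jun. Jun is at the top.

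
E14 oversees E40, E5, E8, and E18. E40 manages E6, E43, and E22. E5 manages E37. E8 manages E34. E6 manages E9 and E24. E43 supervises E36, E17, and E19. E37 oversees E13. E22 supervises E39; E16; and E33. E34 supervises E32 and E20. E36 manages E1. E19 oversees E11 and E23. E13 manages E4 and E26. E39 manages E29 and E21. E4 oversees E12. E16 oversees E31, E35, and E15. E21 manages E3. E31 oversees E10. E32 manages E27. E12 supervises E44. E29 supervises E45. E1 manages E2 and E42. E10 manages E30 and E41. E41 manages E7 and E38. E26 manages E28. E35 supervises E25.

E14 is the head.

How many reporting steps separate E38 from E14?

7

Chain from E38 up to E14: E38 → E41 → E10 → E31 → E16 → E22 → E40 → E14. That is 7 steps up, so E38 is 7 levels below E14.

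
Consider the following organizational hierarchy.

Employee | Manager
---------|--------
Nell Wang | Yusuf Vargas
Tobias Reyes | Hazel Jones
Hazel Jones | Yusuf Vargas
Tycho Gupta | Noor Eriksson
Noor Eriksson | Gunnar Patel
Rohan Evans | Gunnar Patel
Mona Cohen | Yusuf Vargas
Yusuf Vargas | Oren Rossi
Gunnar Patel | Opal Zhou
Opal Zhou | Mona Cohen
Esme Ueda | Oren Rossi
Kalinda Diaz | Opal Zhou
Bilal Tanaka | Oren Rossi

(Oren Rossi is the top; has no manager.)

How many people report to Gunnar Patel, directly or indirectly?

Gunnar Patel directly manages Rohan Evans, Noor Eriksson. Rohan Evans has no reports. Under Noor Eriksson: Tycho Gupta (1). So Gunnar Patel's organization is 2 direct reports plus everyone under them: 1 + 2 = 3.

3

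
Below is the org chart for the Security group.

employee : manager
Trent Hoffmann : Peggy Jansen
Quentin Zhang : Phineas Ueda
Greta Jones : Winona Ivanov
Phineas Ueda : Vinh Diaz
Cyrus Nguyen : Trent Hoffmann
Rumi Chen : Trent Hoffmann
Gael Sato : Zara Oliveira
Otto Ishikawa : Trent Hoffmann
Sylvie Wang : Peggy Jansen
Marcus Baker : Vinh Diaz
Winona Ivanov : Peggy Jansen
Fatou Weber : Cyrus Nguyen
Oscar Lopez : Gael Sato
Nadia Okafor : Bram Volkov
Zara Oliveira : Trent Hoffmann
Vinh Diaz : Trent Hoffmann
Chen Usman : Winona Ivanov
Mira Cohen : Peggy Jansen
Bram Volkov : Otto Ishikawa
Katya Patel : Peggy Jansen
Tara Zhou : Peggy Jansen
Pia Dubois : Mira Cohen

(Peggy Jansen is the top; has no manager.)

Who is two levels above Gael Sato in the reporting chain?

Gael Sato reports to Zara Oliveira, and Zara Oliveira reports to Trent Hoffmann. So Gael Sato's skip-level manager is Trent Hoffmann.

Trent Hoffmann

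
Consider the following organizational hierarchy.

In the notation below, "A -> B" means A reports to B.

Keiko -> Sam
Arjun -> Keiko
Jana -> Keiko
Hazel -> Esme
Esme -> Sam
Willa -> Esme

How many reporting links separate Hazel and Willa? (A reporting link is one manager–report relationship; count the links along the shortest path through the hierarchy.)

Hazel is 1 level below Esme, and Willa is 1 level below Esme (their lowest common manager). The shortest path runs up from Hazel to Esme and back down to Willa: 1 + 1 = 2 links.

2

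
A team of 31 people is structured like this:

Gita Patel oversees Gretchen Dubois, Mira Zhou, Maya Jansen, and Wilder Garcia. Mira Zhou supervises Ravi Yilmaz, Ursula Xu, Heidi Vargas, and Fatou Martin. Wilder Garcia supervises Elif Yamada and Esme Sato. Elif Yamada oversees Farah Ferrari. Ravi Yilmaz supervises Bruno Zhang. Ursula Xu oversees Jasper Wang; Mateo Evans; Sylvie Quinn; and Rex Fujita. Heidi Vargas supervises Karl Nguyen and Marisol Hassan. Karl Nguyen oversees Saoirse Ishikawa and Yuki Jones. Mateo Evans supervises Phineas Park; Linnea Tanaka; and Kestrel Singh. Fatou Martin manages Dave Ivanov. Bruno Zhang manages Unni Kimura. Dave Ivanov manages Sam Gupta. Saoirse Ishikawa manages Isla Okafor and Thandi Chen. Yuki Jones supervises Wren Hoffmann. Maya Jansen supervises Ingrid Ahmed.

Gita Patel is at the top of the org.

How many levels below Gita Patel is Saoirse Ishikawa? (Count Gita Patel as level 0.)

Chain from Saoirse Ishikawa up to Gita Patel: Saoirse Ishikawa → Karl Nguyen → Heidi Vargas → Mira Zhou → Gita Patel. That is 4 steps up, so Saoirse Ishikawa is 4 levels below Gita Patel.

4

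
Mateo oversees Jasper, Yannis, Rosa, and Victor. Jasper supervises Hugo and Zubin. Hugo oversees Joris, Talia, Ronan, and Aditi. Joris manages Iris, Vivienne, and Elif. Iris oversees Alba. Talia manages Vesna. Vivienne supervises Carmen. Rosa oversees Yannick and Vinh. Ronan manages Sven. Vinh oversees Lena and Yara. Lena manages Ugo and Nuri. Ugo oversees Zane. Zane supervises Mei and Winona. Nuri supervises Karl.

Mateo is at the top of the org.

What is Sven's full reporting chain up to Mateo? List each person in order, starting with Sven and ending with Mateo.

Sven -> Ronan -> Hugo -> Jasper -> Mateo

Sven reports to Ronan. Ronan reports to Hugo. Hugo reports to Jasper. Jasper reports to Mateo. Mateo is at the top.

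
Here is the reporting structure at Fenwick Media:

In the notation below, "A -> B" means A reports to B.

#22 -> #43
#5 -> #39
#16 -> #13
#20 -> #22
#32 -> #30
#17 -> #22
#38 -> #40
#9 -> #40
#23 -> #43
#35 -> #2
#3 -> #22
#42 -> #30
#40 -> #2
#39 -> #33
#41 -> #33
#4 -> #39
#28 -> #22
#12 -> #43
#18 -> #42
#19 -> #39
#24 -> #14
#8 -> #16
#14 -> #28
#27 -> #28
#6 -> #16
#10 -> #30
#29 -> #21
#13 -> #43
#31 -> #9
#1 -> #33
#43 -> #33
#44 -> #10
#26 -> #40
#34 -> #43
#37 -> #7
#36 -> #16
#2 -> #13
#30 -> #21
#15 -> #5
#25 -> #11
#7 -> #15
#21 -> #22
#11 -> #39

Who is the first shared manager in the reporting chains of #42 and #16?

#43

#42's chain of managers is #30, #21, #22, #43, #33. #16's chain of managers is #13, #43, #33. The first manager that appears in both chains is #43.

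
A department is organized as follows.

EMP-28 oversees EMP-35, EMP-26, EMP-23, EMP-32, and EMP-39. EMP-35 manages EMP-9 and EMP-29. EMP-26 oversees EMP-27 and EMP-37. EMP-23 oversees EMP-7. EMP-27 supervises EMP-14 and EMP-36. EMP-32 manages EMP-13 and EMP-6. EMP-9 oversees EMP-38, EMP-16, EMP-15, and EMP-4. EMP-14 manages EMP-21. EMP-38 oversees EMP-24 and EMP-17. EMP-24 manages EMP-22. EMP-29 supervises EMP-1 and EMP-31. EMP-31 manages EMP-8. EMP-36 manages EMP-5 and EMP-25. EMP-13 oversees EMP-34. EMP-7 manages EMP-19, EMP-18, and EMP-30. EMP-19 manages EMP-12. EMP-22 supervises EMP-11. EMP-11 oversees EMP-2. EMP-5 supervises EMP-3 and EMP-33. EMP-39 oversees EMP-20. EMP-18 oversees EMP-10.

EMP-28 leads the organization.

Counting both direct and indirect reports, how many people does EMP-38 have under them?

EMP-38 directly manages EMP-24, EMP-17. Under EMP-24: EMP-22, EMP-11, EMP-2 (3). EMP-17 has no reports. So EMP-38's organization is 2 direct reports plus everyone under them: 4 + 1 = 5.

5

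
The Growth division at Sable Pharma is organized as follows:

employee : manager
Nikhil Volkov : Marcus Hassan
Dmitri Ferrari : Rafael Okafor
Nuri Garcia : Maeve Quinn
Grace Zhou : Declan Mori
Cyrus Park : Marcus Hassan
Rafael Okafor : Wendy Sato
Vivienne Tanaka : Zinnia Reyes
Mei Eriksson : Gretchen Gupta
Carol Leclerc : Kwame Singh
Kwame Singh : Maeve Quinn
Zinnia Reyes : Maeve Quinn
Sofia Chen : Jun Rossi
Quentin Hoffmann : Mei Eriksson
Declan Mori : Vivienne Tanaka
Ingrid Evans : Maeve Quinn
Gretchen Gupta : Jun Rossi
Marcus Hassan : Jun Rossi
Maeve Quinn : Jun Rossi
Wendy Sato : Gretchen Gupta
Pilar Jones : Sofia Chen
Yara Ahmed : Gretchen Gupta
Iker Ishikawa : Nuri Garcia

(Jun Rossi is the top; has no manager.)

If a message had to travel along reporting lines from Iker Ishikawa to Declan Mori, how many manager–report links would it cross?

Iker Ishikawa is 2 levels below Maeve Quinn, and Declan Mori is 3 levels below Maeve Quinn (their lowest common manager). The shortest path runs up from Iker Ishikawa to Maeve Quinn and back down to Declan Mori: 2 + 3 = 5 links.

5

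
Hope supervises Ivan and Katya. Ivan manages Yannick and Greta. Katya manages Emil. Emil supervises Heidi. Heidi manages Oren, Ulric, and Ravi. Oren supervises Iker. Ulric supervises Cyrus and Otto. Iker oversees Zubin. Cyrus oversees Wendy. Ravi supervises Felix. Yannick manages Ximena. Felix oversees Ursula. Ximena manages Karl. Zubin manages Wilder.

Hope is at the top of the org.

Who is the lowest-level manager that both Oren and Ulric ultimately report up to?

Oren's chain of managers is Heidi, Emil, Katya, Hope. Ulric's chain of managers is Heidi, Emil, Katya, Hope. The first manager that appears in both chains is Heidi.

Heidi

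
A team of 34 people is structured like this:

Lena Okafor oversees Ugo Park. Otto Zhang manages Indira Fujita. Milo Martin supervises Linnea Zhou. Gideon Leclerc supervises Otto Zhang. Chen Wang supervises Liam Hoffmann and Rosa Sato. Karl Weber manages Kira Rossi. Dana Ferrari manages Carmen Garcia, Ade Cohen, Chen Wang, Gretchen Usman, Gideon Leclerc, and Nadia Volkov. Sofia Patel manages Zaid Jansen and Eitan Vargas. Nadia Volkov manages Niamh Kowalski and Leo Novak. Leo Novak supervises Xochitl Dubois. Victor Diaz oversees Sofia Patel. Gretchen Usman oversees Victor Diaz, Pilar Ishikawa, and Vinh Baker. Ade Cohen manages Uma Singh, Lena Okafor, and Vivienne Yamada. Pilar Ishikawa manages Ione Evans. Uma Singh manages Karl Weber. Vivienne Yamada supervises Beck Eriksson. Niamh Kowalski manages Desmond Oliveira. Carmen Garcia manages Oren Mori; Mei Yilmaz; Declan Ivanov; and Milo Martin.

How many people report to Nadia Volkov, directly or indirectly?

4

Nadia Volkov directly manages Niamh Kowalski, Leo Novak. Under Niamh Kowalski: Desmond Oliveira (1). Under Leo Novak: Xochitl Dubois (1). So Nadia Volkov's organization is 2 direct reports plus everyone under them: 2 + 2 = 4.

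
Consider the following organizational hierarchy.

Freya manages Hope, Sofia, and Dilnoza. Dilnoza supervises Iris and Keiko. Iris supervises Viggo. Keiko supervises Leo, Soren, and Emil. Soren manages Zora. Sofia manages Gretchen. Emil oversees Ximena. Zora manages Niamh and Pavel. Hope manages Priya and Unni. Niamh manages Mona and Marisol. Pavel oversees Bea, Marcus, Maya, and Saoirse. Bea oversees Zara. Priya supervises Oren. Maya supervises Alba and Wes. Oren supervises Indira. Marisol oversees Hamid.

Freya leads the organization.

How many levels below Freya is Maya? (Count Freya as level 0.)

6

Chain from Maya up to Freya: Maya → Pavel → Zora → Soren → Keiko → Dilnoza → Freya. That is 6 steps up, so Maya is 6 levels below Freya.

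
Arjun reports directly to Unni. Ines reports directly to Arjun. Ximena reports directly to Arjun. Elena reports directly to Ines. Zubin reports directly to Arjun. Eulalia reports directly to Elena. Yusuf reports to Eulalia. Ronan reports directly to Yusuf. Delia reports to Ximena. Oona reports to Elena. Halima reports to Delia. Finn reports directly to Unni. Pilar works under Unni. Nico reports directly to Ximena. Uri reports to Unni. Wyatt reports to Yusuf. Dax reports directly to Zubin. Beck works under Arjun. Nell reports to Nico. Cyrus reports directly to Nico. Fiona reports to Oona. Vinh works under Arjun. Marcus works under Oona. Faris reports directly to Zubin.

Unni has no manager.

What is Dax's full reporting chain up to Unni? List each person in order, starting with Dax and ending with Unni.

Dax reports to Zubin. Zubin reports to Arjun. Arjun reports to Unni. Unni is at the top.

Dax -> Zubin -> Arjun -> Unni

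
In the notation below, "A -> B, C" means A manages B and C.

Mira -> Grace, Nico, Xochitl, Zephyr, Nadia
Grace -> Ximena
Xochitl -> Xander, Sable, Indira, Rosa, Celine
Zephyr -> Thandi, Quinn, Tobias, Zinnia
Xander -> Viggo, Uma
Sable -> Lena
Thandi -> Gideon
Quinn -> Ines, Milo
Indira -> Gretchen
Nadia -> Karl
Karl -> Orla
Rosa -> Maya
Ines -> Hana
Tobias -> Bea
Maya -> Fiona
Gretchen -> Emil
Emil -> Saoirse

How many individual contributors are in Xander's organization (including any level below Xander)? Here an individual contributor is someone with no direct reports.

2

The people in Xander's organization with no one reporting to them are Uma, Viggo. That is 2.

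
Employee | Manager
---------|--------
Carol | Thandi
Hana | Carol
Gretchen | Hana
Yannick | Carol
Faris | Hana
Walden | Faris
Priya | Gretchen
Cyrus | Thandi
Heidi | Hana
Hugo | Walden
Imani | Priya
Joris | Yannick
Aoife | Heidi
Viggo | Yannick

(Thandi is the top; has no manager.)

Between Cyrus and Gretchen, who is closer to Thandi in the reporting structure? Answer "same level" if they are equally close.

Cyrus is 1 level below Thandi; Gretchen is 3. Cyrus is higher.

Cyrus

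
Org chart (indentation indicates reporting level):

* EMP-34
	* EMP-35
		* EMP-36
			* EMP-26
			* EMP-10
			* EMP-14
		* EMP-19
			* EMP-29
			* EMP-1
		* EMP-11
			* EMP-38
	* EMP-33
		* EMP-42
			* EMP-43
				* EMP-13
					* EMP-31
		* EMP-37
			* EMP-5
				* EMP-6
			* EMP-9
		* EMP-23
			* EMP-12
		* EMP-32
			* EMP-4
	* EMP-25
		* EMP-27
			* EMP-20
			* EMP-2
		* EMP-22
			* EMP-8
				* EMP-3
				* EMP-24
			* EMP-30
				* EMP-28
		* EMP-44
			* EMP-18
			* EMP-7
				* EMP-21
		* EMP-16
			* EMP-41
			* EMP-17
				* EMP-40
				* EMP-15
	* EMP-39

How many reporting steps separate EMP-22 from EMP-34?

Chain from EMP-22 up to EMP-34: EMP-22 → EMP-25 → EMP-34. That is 2 steps up, so EMP-22 is 2 levels below EMP-34.

2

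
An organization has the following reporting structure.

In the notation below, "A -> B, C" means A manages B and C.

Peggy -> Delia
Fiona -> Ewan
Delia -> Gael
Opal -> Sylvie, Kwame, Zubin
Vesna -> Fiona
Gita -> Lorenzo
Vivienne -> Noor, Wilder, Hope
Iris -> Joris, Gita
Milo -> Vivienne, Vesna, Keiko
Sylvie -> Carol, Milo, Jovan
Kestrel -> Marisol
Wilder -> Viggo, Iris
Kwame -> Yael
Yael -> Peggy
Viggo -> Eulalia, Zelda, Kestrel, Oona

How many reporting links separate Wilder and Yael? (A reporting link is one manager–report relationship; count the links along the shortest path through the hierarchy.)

6

Wilder is 4 levels below Opal, and Yael is 2 levels below Opal (their lowest common manager). The shortest path runs up from Wilder to Opal and back down to Yael: 4 + 2 = 6 links.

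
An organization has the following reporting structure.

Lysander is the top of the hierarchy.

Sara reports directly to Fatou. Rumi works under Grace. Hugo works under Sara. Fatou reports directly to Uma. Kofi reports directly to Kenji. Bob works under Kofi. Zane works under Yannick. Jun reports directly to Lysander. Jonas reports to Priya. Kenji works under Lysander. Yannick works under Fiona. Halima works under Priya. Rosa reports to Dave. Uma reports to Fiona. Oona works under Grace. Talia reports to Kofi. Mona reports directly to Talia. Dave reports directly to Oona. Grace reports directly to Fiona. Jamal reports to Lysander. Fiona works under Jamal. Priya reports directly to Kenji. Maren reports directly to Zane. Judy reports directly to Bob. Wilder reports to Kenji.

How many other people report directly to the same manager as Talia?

1

Talia reports to Kofi. Kofi's other direct reports are Bob — 1 peer.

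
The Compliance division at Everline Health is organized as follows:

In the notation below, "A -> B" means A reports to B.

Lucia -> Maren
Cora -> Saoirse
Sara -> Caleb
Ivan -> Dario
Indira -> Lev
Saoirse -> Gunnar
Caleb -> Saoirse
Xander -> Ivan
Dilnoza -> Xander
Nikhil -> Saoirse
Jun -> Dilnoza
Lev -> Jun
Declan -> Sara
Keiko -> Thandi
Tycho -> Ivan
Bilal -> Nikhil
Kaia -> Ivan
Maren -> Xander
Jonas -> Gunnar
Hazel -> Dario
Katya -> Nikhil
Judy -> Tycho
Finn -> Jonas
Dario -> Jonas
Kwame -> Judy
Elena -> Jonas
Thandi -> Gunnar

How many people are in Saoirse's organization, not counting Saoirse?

7

Saoirse directly manages Nikhil, Caleb, Cora. Under Nikhil: Katya, Bilal (2). Under Caleb: Sara, Declan (2). Cora has no reports. So Saoirse's organization is 3 direct reports plus everyone under them: 3 + 3 + 1 = 7.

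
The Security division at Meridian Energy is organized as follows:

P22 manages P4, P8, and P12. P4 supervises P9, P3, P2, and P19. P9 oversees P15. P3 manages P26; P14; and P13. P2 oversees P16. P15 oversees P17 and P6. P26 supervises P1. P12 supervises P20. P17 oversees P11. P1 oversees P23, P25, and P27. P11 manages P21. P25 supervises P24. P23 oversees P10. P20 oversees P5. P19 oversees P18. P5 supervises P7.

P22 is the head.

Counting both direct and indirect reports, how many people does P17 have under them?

2

P17 directly manages P11. Under P11: P21 (1). That's 2 in total.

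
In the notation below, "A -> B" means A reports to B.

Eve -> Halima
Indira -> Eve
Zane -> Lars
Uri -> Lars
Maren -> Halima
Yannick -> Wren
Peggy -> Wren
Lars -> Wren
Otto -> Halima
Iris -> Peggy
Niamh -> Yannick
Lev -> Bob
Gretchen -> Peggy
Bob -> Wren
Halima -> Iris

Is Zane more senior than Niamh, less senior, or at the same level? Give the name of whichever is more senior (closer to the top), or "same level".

same level

Both Zane and Niamh are 2 levels below Wren.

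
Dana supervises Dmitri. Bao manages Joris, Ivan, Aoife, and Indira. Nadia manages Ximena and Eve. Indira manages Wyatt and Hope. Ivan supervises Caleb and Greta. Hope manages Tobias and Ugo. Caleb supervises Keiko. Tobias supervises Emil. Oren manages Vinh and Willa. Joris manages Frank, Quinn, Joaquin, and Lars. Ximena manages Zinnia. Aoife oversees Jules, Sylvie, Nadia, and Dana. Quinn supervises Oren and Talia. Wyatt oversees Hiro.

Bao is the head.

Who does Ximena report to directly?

Nadia

Ximena reports directly to Nadia.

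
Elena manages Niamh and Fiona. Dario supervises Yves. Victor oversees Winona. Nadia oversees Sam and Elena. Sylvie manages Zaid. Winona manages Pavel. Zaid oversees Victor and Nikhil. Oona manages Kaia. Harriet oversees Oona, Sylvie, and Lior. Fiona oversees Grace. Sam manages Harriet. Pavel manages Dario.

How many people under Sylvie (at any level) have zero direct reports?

The people in Sylvie's organization with no one reporting to them are Nikhil, Yves. That is 2.

2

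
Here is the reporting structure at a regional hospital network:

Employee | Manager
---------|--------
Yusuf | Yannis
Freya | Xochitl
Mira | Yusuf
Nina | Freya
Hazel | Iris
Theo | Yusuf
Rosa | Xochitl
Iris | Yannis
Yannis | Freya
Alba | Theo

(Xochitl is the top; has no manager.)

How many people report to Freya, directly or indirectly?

Freya directly manages Yannis, Nina. Under Yannis: Yusuf, Mira, Theo, Alba, Iris, Hazel (6). Nina has no reports. So Freya's organization is 2 direct reports plus everyone under them: 7 + 1 = 8.

8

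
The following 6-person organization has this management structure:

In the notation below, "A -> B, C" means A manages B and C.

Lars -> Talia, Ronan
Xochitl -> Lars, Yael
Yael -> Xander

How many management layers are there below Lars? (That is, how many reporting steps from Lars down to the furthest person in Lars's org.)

The longest chain under Lars runs Lars → Ronan, which is 1 level below Lars.

1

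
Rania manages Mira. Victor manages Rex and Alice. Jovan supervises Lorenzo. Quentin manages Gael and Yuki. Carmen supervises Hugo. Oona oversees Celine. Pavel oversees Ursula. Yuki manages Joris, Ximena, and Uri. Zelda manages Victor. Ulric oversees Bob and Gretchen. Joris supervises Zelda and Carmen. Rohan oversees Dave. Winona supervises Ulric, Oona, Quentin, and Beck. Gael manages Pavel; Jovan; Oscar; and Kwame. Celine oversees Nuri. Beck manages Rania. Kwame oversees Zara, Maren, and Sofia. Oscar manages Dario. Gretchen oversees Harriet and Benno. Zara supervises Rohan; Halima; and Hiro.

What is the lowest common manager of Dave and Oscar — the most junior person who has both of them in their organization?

Dave's chain of managers is Rohan, Zara, Kwame, Gael, Quentin, Winona. Oscar's chain of managers is Gael, Quentin, Winona. The first manager that appears in both chains is Gael.

Gael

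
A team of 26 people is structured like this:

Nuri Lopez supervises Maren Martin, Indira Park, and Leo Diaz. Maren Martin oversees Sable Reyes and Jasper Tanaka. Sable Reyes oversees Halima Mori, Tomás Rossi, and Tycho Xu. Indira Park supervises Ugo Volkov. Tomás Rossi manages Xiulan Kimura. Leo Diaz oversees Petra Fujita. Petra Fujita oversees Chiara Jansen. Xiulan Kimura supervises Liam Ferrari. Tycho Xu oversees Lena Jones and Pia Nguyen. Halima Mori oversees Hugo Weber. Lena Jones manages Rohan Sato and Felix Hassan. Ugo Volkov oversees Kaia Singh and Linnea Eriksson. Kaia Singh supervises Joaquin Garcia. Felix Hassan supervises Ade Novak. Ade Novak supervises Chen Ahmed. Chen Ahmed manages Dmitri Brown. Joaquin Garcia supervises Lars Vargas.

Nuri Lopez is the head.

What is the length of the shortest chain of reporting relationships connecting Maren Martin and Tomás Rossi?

2

Tomás Rossi is in Maren Martin's organization: the chain from Tomás Rossi up to Maren Martin is Tomás Rossi → Sable Reyes → Maren Martin, which is 2 links.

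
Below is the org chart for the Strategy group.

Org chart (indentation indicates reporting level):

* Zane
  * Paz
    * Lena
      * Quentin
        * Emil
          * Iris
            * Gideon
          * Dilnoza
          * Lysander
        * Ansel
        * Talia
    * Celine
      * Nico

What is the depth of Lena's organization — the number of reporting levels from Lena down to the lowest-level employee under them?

4

The longest chain under Lena runs Lena → Quentin → Emil → Iris → Gideon, which is 4 levels below Lena.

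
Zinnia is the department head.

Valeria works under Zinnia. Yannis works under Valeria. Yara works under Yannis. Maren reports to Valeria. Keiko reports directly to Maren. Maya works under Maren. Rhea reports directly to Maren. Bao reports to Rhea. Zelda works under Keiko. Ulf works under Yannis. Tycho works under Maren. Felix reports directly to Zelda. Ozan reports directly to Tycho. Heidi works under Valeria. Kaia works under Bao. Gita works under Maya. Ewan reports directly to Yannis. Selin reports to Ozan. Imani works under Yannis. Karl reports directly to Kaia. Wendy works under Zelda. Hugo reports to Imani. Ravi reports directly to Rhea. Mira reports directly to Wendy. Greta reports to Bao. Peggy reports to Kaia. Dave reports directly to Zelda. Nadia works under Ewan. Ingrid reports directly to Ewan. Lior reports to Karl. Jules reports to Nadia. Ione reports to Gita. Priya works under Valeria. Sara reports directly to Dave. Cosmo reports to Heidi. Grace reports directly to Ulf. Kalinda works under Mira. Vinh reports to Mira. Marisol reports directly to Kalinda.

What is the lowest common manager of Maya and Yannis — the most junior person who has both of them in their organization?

Maya's chain of managers is Maren, Valeria, Zinnia. Yannis's chain of managers is Valeria, Zinnia. The first manager that appears in both chains is Valeria.

Valeria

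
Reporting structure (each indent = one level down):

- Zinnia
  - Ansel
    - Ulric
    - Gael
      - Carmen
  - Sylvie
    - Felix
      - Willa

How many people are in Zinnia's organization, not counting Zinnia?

Zinnia directly manages Ansel, Sylvie. Under Ansel: Gael, Carmen, Ulric (3). Under Sylvie: Felix, Willa (2). So Zinnia's organization is 2 direct reports plus everyone under them: 4 + 3 = 7.

7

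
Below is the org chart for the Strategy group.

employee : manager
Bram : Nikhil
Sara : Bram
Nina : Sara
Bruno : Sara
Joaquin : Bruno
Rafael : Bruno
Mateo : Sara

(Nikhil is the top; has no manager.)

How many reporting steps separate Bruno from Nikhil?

3

Chain from Bruno up to Nikhil: Bruno → Sara → Bram → Nikhil. That is 3 steps up, so Bruno is 3 levels below Nikhil.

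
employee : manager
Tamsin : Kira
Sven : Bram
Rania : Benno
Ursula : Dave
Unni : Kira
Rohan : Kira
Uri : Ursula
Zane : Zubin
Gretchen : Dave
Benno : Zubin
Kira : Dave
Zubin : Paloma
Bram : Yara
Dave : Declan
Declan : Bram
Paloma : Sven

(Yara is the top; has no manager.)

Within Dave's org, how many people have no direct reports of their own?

5

The people in Dave's organization with no one reporting to them are Uri, Gretchen, Unni, Rohan, Tamsin. That is 5.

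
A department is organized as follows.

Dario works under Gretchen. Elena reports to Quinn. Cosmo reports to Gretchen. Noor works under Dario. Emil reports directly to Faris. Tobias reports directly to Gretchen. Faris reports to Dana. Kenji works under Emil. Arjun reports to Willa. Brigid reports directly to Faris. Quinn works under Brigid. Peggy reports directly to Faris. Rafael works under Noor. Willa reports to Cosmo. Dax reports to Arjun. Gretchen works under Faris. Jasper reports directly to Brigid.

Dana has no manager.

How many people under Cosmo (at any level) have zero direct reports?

1

The only person in Cosmo's organization with no one reporting to them is Dax. That is 1.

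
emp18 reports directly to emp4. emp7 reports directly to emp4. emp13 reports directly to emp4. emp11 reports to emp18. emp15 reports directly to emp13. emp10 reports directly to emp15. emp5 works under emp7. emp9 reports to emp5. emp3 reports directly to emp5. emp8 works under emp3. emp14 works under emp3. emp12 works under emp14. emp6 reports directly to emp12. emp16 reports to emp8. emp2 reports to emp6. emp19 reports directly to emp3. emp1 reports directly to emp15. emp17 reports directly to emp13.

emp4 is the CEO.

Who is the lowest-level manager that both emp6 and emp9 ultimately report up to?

emp5

emp6's chain of managers is emp12, emp14, emp3, emp5, emp7, emp4. emp9's chain of managers is emp5, emp7, emp4. The first manager that appears in both chains is emp5.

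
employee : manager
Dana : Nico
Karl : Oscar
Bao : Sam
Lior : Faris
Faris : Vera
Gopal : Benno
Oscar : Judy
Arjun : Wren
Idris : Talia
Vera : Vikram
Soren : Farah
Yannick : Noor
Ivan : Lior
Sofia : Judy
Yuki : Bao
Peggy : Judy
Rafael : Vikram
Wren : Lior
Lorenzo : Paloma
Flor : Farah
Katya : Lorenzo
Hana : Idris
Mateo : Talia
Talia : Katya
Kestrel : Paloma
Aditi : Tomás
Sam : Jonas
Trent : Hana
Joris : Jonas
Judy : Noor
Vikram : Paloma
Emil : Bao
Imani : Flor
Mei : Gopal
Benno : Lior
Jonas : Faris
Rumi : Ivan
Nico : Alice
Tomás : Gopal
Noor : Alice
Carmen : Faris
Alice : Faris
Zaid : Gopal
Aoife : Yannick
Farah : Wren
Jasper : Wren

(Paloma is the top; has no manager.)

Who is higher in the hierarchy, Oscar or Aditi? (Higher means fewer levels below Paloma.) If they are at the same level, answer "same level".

Oscar is 7 levels below Paloma; Aditi is 8. Oscar is higher.

Oscar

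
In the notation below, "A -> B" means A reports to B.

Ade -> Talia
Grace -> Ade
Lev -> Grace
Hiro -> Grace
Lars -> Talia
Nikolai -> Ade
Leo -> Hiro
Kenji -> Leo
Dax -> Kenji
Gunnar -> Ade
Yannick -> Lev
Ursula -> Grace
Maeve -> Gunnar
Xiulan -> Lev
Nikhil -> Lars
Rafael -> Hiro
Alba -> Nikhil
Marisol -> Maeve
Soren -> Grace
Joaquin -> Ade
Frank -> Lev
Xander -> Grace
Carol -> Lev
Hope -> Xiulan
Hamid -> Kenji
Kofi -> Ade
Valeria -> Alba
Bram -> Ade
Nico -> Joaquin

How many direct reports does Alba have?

Alba directly manages Valeria. That is 1 direct report.

1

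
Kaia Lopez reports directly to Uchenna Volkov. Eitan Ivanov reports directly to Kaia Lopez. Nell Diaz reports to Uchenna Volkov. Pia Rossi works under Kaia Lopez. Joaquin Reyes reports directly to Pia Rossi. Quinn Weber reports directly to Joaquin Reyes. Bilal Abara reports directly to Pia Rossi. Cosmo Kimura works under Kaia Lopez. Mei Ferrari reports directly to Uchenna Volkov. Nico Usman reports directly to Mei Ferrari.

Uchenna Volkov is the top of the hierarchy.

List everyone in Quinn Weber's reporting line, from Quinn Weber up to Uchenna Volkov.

Quinn Weber -> Joaquin Reyes -> Pia Rossi -> Kaia Lopez -> Uchenna Volkov

Quinn Weber reports to Joaquin Reyes. Joaquin Reyes reports to Pia Rossi. Pia Rossi reports to Kaia Lopez. Kaia Lopez reports to Uchenna Volkov. Uchenna Volkov is at the top.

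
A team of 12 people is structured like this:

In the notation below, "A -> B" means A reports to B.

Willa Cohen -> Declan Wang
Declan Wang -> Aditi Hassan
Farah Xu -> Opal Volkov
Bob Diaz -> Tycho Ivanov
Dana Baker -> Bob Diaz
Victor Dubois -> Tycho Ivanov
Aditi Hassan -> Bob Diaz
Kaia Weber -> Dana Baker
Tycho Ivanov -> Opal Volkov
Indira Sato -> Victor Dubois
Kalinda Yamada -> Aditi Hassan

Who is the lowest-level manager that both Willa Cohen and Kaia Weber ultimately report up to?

Willa Cohen's chain of managers is Declan Wang, Aditi Hassan, Bob Diaz, Tycho Ivanov, Opal Volkov. Kaia Weber's chain of managers is Dana Baker, Bob Diaz, Tycho Ivanov, Opal Volkov. The first manager that appears in both chains is Bob Diaz.

Bob Diaz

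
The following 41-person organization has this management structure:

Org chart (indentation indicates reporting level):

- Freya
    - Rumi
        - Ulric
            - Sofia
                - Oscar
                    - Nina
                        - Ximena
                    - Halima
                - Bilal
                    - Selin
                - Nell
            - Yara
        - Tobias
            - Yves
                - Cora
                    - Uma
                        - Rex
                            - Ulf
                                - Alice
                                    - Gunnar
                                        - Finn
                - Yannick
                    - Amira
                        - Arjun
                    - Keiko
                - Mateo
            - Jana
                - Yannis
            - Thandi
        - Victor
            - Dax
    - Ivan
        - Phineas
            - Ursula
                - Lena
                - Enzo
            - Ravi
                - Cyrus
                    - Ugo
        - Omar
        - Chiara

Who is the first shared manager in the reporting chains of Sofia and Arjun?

Sofia's chain of managers is Ulric, Rumi, Freya. Arjun's chain of managers is Amira, Yannick, Yves, Tobias, Rumi, Freya. The first manager that appears in both chains is Rumi.

Rumi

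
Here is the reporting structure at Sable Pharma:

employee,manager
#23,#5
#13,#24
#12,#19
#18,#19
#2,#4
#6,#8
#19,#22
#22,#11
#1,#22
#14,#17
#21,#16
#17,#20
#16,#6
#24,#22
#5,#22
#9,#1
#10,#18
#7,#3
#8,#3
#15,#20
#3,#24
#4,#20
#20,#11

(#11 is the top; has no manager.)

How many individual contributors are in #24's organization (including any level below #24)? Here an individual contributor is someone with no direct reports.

3

The people in #24's organization with no one reporting to them are #13, #7, #21. That is 3.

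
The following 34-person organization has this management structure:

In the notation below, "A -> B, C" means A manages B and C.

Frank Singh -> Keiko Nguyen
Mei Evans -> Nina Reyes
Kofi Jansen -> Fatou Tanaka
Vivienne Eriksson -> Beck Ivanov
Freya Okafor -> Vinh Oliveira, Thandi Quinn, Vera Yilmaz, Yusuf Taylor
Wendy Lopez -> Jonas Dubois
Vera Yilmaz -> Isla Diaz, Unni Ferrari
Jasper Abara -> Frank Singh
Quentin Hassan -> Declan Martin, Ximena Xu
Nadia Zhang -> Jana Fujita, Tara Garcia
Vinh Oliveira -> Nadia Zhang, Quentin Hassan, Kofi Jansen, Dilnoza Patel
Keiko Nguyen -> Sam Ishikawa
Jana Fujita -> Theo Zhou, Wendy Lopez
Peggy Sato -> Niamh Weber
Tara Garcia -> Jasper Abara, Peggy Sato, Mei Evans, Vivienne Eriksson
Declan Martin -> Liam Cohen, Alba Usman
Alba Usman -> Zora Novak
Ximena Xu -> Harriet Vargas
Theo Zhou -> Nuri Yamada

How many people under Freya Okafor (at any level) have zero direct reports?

15

The people in Freya Okafor's organization with no one reporting to them are Yusuf Taylor, Unni Ferrari, Isla Diaz, Thandi Quinn, Dilnoza Patel, Fatou Tanaka, Harriet Vargas, Zora Novak, Liam Cohen, Beck Ivanov, Nina Reyes, Niamh Weber, Sam Ishikawa, Jonas Dubois, Nuri Yamada. That is 15.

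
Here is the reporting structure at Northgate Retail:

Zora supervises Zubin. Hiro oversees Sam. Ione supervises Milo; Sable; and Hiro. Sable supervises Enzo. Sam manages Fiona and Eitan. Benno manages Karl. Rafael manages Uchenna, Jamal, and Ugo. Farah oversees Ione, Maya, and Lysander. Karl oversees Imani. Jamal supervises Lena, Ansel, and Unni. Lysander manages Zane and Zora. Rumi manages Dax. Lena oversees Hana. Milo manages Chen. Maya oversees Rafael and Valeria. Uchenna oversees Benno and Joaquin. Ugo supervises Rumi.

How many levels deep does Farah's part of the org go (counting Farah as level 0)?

The longest chain under Farah runs Farah → Maya → Rafael → Uchenna → Benno → Karl → Imani, which is 6 levels below Farah.

6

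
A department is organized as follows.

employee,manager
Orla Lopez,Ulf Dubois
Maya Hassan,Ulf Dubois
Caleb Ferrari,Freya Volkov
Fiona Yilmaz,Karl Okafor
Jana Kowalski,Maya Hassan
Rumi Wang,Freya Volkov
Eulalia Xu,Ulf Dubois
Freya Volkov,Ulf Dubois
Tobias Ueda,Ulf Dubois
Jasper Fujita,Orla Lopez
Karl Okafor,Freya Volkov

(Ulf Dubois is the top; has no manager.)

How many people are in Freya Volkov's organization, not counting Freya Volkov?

4

Freya Volkov directly manages Caleb Ferrari, Karl Okafor, Rumi Wang. Caleb Ferrari has no reports. Under Karl Okafor: Fiona Yilmaz (1). Rumi Wang has no reports. So Freya Volkov's organization is 3 direct reports plus everyone under them: 1 + 2 + 1 = 4.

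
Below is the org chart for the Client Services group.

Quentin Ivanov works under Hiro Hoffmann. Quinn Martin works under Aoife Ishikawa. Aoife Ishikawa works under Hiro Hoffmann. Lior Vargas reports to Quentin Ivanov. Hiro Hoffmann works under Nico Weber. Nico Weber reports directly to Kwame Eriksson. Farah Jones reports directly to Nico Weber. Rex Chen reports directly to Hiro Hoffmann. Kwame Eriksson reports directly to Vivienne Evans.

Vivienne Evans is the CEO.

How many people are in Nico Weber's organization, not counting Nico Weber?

7

Nico Weber directly manages Hiro Hoffmann, Farah Jones. Under Hiro Hoffmann: Rex Chen, Aoife Ishikawa, Quinn Martin, Quentin Ivanov, Lior Vargas (5). Farah Jones has no reports. So Nico Weber's organization is 2 direct reports plus everyone under them: 6 + 1 = 7.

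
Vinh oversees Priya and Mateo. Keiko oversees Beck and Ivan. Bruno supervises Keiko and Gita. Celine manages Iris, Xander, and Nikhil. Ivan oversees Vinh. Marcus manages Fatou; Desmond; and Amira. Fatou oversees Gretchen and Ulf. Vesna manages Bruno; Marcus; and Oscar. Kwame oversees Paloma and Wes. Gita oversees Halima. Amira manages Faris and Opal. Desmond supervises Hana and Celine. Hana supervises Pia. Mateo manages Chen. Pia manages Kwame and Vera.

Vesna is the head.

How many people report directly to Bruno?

Bruno directly manages Keiko, Gita. That is 2 direct reports.

2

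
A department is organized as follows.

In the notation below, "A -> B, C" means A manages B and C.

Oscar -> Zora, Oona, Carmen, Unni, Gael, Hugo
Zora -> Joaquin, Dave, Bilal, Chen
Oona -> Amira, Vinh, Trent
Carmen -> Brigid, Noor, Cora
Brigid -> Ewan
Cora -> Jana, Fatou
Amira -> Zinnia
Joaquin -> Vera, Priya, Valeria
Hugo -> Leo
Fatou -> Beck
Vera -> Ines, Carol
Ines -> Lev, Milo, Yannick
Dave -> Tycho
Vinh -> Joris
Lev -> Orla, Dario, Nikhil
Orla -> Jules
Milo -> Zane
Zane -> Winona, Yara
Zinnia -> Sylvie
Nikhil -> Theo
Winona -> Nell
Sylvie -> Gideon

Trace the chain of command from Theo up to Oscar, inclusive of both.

Theo -> Nikhil -> Lev -> Ines -> Vera -> Joaquin -> Zora -> Oscar

Theo reports to Nikhil. Nikhil reports to Lev. Lev reports to Ines. Ines reports to Vera. Vera reports to Joaquin. Joaquin reports to Zora. Zora reports to Oscar. Oscar is at the top.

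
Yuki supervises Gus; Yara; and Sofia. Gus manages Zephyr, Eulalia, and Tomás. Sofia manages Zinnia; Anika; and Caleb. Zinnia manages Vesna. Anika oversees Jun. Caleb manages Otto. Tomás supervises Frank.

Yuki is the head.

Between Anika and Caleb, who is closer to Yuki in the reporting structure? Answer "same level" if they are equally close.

Both Anika and Caleb are 2 levels below Yuki.

same level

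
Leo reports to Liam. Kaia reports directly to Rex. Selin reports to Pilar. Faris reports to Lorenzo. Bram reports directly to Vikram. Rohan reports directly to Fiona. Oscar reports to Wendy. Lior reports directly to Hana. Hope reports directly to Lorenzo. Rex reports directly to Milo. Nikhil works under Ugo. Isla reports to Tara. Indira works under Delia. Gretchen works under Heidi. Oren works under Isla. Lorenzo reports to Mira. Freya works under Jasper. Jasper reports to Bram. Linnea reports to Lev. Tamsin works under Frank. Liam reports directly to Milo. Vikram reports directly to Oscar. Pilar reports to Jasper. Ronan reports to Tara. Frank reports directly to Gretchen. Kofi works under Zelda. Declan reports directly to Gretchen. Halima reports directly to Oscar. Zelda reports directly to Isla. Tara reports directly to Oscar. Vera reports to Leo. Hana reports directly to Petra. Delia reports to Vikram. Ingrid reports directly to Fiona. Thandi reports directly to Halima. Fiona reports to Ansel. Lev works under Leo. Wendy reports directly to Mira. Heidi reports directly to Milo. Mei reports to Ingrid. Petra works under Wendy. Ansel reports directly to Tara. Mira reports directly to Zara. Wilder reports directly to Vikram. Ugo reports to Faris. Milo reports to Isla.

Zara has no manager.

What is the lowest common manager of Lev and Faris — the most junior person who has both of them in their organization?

Mira

Lev's chain of managers is Leo, Liam, Milo, Isla, Tara, Oscar, Wendy, Mira, Zara. Faris's chain of managers is Lorenzo, Mira, Zara. The first manager that appears in both chains is Mira.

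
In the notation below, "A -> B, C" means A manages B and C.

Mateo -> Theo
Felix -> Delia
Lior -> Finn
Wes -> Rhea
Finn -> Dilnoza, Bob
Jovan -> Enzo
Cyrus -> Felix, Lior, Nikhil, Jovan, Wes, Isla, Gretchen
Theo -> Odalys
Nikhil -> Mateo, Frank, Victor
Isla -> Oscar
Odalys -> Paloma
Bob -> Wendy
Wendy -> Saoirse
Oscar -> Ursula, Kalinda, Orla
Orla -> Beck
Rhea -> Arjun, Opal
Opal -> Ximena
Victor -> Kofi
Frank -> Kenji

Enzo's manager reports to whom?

Cyrus

Enzo reports to Jovan, and Jovan reports to Cyrus. So Enzo's skip-level manager is Cyrus.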